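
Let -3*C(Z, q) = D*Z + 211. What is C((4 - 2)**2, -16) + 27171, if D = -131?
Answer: 81826/3 ≈ 27275.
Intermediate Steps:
C(Z, q) = -211/3 + 131*Z/3 (C(Z, q) = -(-131*Z + 211)/3 = -(211 - 131*Z)/3 = -211/3 + 131*Z/3)
C((4 - 2)**2, -16) + 27171 = (-211/3 + 131*(4 - 2)**2/3) + 27171 = (-211/3 + (131/3)*2**2) + 27171 = (-211/3 + (131/3)*4) + 27171 = (-211/3 + 524/3) + 27171 = 313/3 + 27171 = 81826/3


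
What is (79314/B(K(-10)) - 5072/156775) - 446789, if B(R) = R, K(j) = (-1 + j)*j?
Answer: -769255410782/1724525 ≈ -4.4607e+5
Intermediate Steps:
K(j) = j*(-1 + j)
(79314/B(K(-10)) - 5072/156775) - 446789 = (79314/((-10*(-1 - 10))) - 5072/156775) - 446789 = (79314/((-10*(-11))) - 5072*1/156775) - 446789 = (79314/110 - 5072/156775) - 446789 = (79314*(1/110) - 5072/156775) - 446789 = (39657/55 - 5072/156775) - 446789 = 1243389443/1724525 - 446789 = -769255410782/1724525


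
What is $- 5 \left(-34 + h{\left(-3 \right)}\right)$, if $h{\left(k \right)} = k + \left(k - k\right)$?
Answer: $185$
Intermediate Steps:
$h{\left(k \right)} = k$ ($h{\left(k \right)} = k + 0 = k$)
$- 5 \left(-34 + h{\left(-3 \right)}\right) = - 5 \left(-34 - 3\right) = \left(-5\right) \left(-37\right) = 185$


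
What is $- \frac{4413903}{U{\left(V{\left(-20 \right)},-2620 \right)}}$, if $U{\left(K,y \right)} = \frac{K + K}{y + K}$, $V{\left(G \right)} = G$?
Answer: $-291317598$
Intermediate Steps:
$U{\left(K,y \right)} = \frac{2 K}{K + y}$
$- \frac{4413903}{U{\left(V{\left(-20 \right)},-2620 \right)}} = - \frac{4413903}{2 \left(-20\right) \frac{1}{-20 - 2620}} = - \frac{4413903}{2 \left(-20\right) \frac{1}{-2640}} = - \frac{4413903}{2 \left(-20\right) \left(- \frac{1}{2640}\right)} = - 4413903 \frac{1}{\frac{1}{66}} = \left(-4413903\right) 66 = -291317598$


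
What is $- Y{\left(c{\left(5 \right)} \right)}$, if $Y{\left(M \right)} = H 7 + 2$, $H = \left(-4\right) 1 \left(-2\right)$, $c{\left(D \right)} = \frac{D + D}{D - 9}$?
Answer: $-58$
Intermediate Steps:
$c{\left(D \right)} = \frac{2 D}{-9 + D}$
$H = 8$ ($H = \left(-4\right) \left(-2\right) = 8$)
$Y{\left(M \right)} = 58$ ($Y{\left(M \right)} = 8 \cdot 7 + 2 = 56 + 2 = 58$)
$- Y{\left(c{\left(5 \right)} \right)} = \left(-1\right) 58 = -58$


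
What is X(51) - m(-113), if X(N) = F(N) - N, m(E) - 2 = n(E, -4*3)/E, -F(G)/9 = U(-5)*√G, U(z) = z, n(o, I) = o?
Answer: -54 + 45*√51 ≈ 267.36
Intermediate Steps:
F(G) = 45*√G (F(G) = -(-45)*√G = 45*√G)
m(E) = 3 (m(E) = 2 + E/E = 2 + 1 = 3)
X(N) = -N + 45*√N (X(N) = 45*√N - N = -N + 45*√N)
X(51) - m(-113) = (-1*51 + 45*√51) - 1*3 = (-51 + 45*√51) - 3 = -54 + 45*√51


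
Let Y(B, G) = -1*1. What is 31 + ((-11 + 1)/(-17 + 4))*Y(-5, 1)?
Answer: 393/13 ≈ 30.231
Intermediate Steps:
Y(B, G) = -1
31 + ((-11 + 1)/(-17 + 4))*Y(-5, 1) = 31 + ((-11 + 1)/(-17 + 4))*(-1) = 31 - 10/(-13)*(-1) = 31 - 10*(-1/13)*(-1) = 31 + (10/13)*(-1) = 31 - 10/13 = 393/13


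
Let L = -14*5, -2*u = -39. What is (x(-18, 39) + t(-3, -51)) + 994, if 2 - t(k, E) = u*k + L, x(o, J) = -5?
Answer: 2239/2 ≈ 1119.5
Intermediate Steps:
u = 39/2 (u = -½*(-39) = 39/2 ≈ 19.500)
L = -70
t(k, E) = 72 - 39*k/2 (t(k, E) = 2 - (39*k/2 - 70) = 2 - (-70 + 39*k/2) = 2 + (70 - 39*k/2) = 72 - 39*k/2)
(x(-18, 39) + t(-3, -51)) + 994 = (-5 + (72 - 39/2*(-3))) + 994 = (-5 + (72 + 117/2)) + 994 = (-5 + 261/2) + 994 = 251/2 + 994 = 2239/2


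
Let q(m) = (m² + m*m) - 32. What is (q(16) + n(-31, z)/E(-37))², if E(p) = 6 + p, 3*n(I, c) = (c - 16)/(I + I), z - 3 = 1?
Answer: 212777393284/923521 ≈ 2.3040e+5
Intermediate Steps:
z = 4 (z = 3 + 1 = 4)
n(I, c) = (-16 + c)/(6*I) (n(I, c) = ((c - 16)/(I + I))/3 = ((-16 + c)/((2*I)))/3 = ((-16 + c)*(1/(2*I)))/3 = ((-16 + c)/(2*I))/3 = (-16 + c)/(6*I))
q(m) = -32 + 2*m² (q(m) = (m² + m²) - 32 = 2*m² - 32 = -32 + 2*m²)
(q(16) + n(-31, z)/E(-37))² = ((-32 + 2*16²) + ((⅙)*(-16 + 4)/(-31))/(6 - 37))² = ((-32 + 2*256) + ((⅙)*(-1/31)*(-12))/(-31))² = ((-32 + 512) + (2/31)*(-1/31))² = (480 - 2/961)² = (461278/961)² = 212777393284/923521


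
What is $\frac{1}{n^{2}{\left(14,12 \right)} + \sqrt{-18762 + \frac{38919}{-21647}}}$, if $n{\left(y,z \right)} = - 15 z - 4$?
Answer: $\frac{732880832}{24812819628125} - \frac{i \sqrt{8792577009651}}{24812819628125} \approx 2.9536 \cdot 10^{-5} - 1.195 \cdot 10^{-7} i$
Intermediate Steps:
$n{\left(y,z \right)} = -4 - 15 z$
$\frac{1}{n^{2}{\left(14,12 \right)} + \sqrt{-18762 + \frac{38919}{-21647}}} = \frac{1}{\left(-4 - 180\right)^{2} + \sqrt{-18762 + \frac{38919}{-21647}}} = \frac{1}{\left(-4 - 180\right)^{2} + \sqrt{-18762 + 38919 \left(- \frac{1}{21647}\right)}} = \frac{1}{\left(-184\right)^{2} + \sqrt{-18762 - \frac{38919}{21647}}} = \frac{1}{33856 + \sqrt{- \frac{406179933}{21647}}} = \frac{1}{33856 + \frac{i \sqrt{8792577009651}}{21647}}$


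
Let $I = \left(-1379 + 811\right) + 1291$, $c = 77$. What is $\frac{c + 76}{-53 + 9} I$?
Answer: $- \frac{110619}{44} \approx -2514.1$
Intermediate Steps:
$I = 723$ ($I = -568 + 1291 = 723$)
$\frac{c + 76}{-53 + 9} I = \frac{77 + 76}{-53 + 9} \cdot 723 = \frac{153}{-44} \cdot 723 = 153 \left(- \frac{1}{44}\right) 723 = \left(- \frac{153}{44}\right) 723 = - \frac{110619}{44}$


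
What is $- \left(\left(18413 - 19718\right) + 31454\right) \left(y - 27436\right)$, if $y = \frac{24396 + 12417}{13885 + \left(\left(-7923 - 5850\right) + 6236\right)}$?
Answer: $\frac{1749917453445}{2116} \approx 8.2699 \cdot 10^{8}$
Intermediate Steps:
$y = \frac{12271}{2116}$ ($y = \frac{36813}{13885 + \left(-13773 + 6236\right)} = \frac{36813}{13885 - 7537} = \frac{36813}{6348} = 36813 \cdot \frac{1}{6348} = \frac{12271}{2116} \approx 5.7991$)
$- \left(\left(18413 - 19718\right) + 31454\right) \left(y - 27436\right) = - \left(\left(18413 - 19718\right) + 31454\right) \left(\frac{12271}{2116} - 27436\right) = - \frac{\left(\left(18413 - 19718\right) + 31454\right) \left(-58042305\right)}{2116} = - \frac{\left(-1305 + 31454\right) \left(-58042305\right)}{2116} = - \frac{30149 \left(-58042305\right)}{2116} = \left(-1\right) \left(- \frac{1749917453445}{2116}\right) = \frac{1749917453445}{2116}$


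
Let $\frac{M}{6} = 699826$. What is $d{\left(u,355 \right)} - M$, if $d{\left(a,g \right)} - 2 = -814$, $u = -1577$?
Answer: $-4199768$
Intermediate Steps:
$M = 4198956$ ($M = 6 \cdot 699826 = 4198956$)
$d{\left(a,g \right)} = -812$ ($d{\left(a,g \right)} = 2 - 814 = -812$)
$d{\left(u,355 \right)} - M = -812 - 4198956 = -4199768$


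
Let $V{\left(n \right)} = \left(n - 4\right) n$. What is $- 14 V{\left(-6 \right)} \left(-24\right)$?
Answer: $20160$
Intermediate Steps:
$V{\left(n \right)} = n \left(-4 + n\right)$ ($V{\left(n \right)} = \left(-4 + n\right) n = n \left(-4 + n\right)$)
$- 14 V{\left(-6 \right)} \left(-24\right) = - 14 \left(- 6 \left(-4 - 6\right)\right) \left(-24\right) = - 14 \left(\left(-6\right) \left(-10\right)\right) \left(-24\right) = \left(-14\right) 60 \left(-24\right) = \left(-840\right) \left(-24\right) = 20160$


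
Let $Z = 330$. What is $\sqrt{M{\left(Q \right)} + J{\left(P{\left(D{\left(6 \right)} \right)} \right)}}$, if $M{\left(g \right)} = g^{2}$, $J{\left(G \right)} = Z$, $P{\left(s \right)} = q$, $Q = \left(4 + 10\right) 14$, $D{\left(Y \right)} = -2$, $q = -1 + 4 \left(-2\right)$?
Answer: $\sqrt{38746} \approx 196.84$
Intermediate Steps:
$q = -9$ ($q = -1 - 8 = -9$)
$Q = 196$ ($Q = 14 \cdot 14 = 196$)
$P{\left(s \right)} = -9$
$J{\left(G \right)} = 330$
$\sqrt{M{\left(Q \right)} + J{\left(P{\left(D{\left(6 \right)} \right)} \right)}} = \sqrt{196^{2} + 330} = \sqrt{38416 + 330} = \sqrt{38746}$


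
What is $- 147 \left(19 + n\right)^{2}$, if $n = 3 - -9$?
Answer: $-141267$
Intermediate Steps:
$n = 12$ ($n = 3 + 9 = 12$)
$- 147 \left(19 + n\right)^{2} = - 147 \left(19 + 12\right)^{2} = - 147 \cdot 31^{2} = \left(-147\right) 961 = -141267$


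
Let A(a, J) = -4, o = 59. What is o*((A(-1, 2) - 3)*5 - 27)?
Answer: -3658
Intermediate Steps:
o*((A(-1, 2) - 3)*5 - 27) = 59*((-4 - 3)*5 - 27) = 59*(-7*5 - 27) = 59*(-35 - 27) = 59*(-62) = -3658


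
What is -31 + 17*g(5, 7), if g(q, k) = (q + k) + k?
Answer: 292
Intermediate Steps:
g(q, k) = q + 2*k (g(q, k) = (k + q) + k = q + 2*k)
-31 + 17*g(5, 7) = -31 + 17*(5 + 2*7) = -31 + 17*(5 + 14) = -31 + 17*19 = -31 + 323 = 292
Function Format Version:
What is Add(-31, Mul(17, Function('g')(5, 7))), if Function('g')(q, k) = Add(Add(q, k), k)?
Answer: 292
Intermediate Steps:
Function('g')(q, k) = Add(q, Mul(2, k)) (Function('g')(q, k) = Add(Add(k, q), k) = Add(q, Mul(2, k)))
Add(-31, Mul(17, Function('g')(5, 7))) = Add(-31, Mul(17, Add(5, Mul(2, 7)))) = Add(-31, Mul(17, Add(5, 14))) = Add(-31, Mul(17, 19)) = Add(-31, 323) = 292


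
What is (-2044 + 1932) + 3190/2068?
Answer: -10383/94 ≈ -110.46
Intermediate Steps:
(-2044 + 1932) + 3190/2068 = -112 + 3190*(1/2068) = -112 + 145/94 = -10383/94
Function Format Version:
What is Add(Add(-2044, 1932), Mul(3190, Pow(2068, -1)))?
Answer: Rational(-10383, 94) ≈ -110.46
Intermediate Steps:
Add(Add(-2044, 1932), Mul(3190, Pow(2068, -1))) = Add(-112, Mul(3190, Rational(1, 2068))) = Add(-112, Rational(145, 94)) = Rational(-10383, 94)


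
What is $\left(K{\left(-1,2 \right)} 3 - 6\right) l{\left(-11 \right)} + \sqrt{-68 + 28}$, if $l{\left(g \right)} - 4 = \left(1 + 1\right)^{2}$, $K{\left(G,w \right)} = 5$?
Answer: $72 + 2 i \sqrt{10} \approx 72.0 + 6.3246 i$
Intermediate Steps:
$l{\left(g \right)} = 8$ ($l{\left(g \right)} = 4 + \left(1 + 1\right)^{2} = 4 + 2^{2} = 4 + 4 = 8$)
$\left(K{\left(-1,2 \right)} 3 - 6\right) l{\left(-11 \right)} + \sqrt{-68 + 28} = \left(5 \cdot 3 - 6\right) 8 + \sqrt{-68 + 28} = \left(15 - 6\right) 8 + \sqrt{-40} = 9 \cdot 8 + 2 i \sqrt{10} = 72 + 2 i \sqrt{10}$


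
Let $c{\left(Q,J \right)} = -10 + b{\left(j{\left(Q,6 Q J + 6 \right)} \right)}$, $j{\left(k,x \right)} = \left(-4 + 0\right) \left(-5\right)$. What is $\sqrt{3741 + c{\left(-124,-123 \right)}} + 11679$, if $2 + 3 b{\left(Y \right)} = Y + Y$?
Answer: $11679 + \frac{\sqrt{33693}}{3} \approx 11740.0$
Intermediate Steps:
$j{\left(k,x \right)} = 20$ ($j{\left(k,x \right)} = \left(-4\right) \left(-5\right) = 20$)
$b{\left(Y \right)} = - \frac{2}{3} + \frac{2 Y}{3}$ ($b{\left(Y \right)} = - \frac{2}{3} + \frac{Y + Y}{3} = - \frac{2}{3} + \frac{2 Y}{3}$)
$c{\left(Q,J \right)} = \frac{8}{3}$ ($c{\left(Q,J \right)} = -10 + \left(- \frac{2}{3} + \frac{2}{3} \cdot 20\right) = -10 + \left(- \frac{2}{3} + \frac{40}{3}\right) = -10 + \frac{38}{3} = \frac{8}{3}$)
$\sqrt{3741 + c{\left(-124,-123 \right)}} + 11679 = \sqrt{3741 + \frac{8}{3}} + 11679 = \sqrt{\frac{11231}{3}} + 11679 = \frac{\sqrt{33693}}{3} + 11679 = 11679 + \frac{\sqrt{33693}}{3}$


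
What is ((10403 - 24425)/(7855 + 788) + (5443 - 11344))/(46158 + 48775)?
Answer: -17005455/273501973 ≈ -0.062177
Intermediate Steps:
((10403 - 24425)/(7855 + 788) + (5443 - 11344))/(46158 + 48775) = (-14022/8643 - 5901)/94933 = (-14022*1/8643 - 5901)*(1/94933) = (-4674/2881 - 5901)*(1/94933) = -17005455/2881*1/94933 = -17005455/273501973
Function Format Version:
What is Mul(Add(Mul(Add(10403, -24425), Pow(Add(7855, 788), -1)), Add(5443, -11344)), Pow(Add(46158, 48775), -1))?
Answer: Rational(-17005455, 273501973) ≈ -0.062177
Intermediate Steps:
Mul(Add(Mul(Add(10403, -24425), Pow(Add(7855, 788), -1)), Add(5443, -11344)), Pow(Add(46158, 48775), -1)) = Mul(Add(Mul(-14022, Pow(8643, -1)), -5901), Pow(94933, -1)) = Mul(Add(Mul(-14022, Rational(1, 8643)), -5901), Rational(1, 94933)) = Mul(Add(Rational(-4674, 2881), -5901), Rational(1, 94933)) = Mul(Rational(-17005455, 2881), Rational(1, 94933)) = Rational(-17005455, 273501973)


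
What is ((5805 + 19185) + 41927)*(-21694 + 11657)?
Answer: -671645929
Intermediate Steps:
((5805 + 19185) + 41927)*(-21694 + 11657) = (24990 + 41927)*(-10037) = 66917*(-10037) = -671645929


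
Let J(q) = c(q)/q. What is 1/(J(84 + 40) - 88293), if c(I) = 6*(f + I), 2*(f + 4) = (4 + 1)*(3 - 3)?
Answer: -31/2736903 ≈ -1.1327e-5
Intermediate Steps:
f = -4 (f = -4 + ((4 + 1)*(3 - 3))/2 = -4 + (5*0)/2 = -4 + (½)*0 = -4 + 0 = -4)
c(I) = -24 + 6*I (c(I) = 6*(-4 + I) = -24 + 6*I)
J(q) = (-24 + 6*q)/q
1/(J(84 + 40) - 88293) = 1/((6 - 24/(84 + 40)) - 88293) = 1/((6 - 24/124) - 88293) = 1/((6 - 24*1/124) - 88293) = 1/((6 - 6/31) - 88293) = 1/(180/31 - 88293) = 1/(-2736903/31) = -31/2736903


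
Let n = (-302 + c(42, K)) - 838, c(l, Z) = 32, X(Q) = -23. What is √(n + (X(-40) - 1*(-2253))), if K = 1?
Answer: √1122 ≈ 33.496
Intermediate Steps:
n = -1108 (n = (-302 + 32) - 838 = -270 - 838 = -1108)
√(n + (X(-40) - 1*(-2253))) = √(-1108 + (-23 - 1*(-2253))) = √(-1108 + (-23 + 2253)) = √(-1108 + 2230) = √1122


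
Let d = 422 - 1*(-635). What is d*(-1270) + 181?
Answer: -1342209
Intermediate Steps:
d = 1057 (d = 422 + 635 = 1057)
d*(-1270) + 181 = 1057*(-1270) + 181 = -1342390 + 181 = -1342209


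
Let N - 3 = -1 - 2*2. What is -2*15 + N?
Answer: -32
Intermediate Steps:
N = -2 (N = 3 + (-1 - 2*2) = 3 + (-1 - 4) = 3 - 5 = -2)
-2*15 + N = -2*15 - 2 = -30 - 2 = -32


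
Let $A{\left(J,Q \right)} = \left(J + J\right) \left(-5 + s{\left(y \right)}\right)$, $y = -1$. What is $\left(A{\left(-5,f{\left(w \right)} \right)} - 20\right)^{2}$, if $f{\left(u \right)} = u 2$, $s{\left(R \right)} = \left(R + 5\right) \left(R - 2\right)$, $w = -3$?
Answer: $22500$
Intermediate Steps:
$s{\left(R \right)} = \left(-2 + R\right) \left(5 + R\right)$ ($s{\left(R \right)} = \left(5 + R\right) \left(-2 + R\right) = \left(-2 + R\right) \left(5 + R\right)$)
$f{\left(u \right)} = 2 u$
$A{\left(J,Q \right)} = - 34 J$ ($A{\left(J,Q \right)} = \left(J + J\right) \left(-5 + \left(-10 + \left(-1\right)^{2} + 3 \left(-1\right)\right)\right) = 2 J \left(-5 - 12\right) = 2 J \left(-17\right) = - 34 J$)
$\left(A{\left(-5,f{\left(w \right)} \right)} - 20\right)^{2} = \left(\left(-34\right) \left(-5\right) - 20\right)^{2} = \left(170 - 20\right)^{2} = 150^{2} = 22500$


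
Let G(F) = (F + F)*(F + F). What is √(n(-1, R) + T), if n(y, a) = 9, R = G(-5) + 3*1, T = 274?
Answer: √283 ≈ 16.823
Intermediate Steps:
G(F) = 4*F² (G(F) = (2*F)*(2*F) = 4*F²)
R = 103 (R = 4*(-5)² + 3*1 = 4*25 + 3 = 100 + 3 = 103)
√(n(-1, R) + T) = √(9 + 274) = √283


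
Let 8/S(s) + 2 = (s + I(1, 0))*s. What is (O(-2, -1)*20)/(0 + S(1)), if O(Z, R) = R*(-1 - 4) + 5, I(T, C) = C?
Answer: -25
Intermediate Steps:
O(Z, R) = 5 - 5*R (O(Z, R) = R*(-5) + 5 = -5*R + 5 = 5 - 5*R)
S(s) = 8/(-2 + s²) (S(s) = 8/(-2 + (s + 0)*s) = 8/(-2 + s*s) = 8/(-2 + s²))
(O(-2, -1)*20)/(0 + S(1)) = ((5 - 5*(-1))*20)/(0 + 8/(-2 + 1²)) = ((5 + 5)*20)/(0 + 8/(-2 + 1)) = (10*20)/(0 + 8/(-1)) = 200/(0 + 8*(-1)) = 200/(0 - 8) = 200/(-8) = 200*(-⅛) = -25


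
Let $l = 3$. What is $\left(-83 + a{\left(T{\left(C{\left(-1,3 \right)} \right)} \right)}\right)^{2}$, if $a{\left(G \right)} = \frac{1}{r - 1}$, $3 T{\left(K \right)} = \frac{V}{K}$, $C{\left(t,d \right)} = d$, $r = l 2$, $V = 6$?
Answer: $\frac{171396}{25} \approx 6855.8$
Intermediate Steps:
$r = 6$ ($r = 3 \cdot 2 = 6$)
$T{\left(K \right)} = \frac{2}{K}$ ($T{\left(K \right)} = \frac{6 \frac{1}{K}}{3} = \frac{2}{K}$)
$a{\left(G \right)} = \frac{1}{5}$ ($a{\left(G \right)} = \frac{1}{6 - 1} = \frac{1}{5}$)
$\left(-83 + a{\left(T{\left(C{\left(-1,3 \right)} \right)} \right)}\right)^{2} = \left(-83 + \frac{1}{5}\right)^{2} = \left(- \frac{414}{5}\right)^{2} = \frac{171396}{25}$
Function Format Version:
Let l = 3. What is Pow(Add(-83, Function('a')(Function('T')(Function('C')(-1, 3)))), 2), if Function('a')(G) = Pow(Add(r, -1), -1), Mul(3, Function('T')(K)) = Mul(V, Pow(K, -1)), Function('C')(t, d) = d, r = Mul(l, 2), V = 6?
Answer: Rational(171396, 25) ≈ 6855.8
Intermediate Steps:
r = 6 (r = Mul(3, 2) = 6)
Function('T')(K) = Mul(2, Pow(K, -1)) (Function('T')(K) = Mul(Rational(1, 3), Mul(6, Pow(K, -1))) = Mul(2, Pow(K, -1)))
Function('a')(G) = Rational(1, 5) (Function('a')(G) = Pow(Add(6, -1), -1) = Pow(5, -1) = Rational(1, 5))
Pow(Add(-83, Function('a')(Function('T')(Function('C')(-1, 3)))), 2) = Pow(Add(-83, Rational(1, 5)), 2) = Pow(Rational(-414, 5), 2) = Rational(171396, 25)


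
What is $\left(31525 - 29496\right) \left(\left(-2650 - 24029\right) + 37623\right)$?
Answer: $22205376$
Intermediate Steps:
$\left(31525 - 29496\right) \left(\left(-2650 - 24029\right) + 37623\right) = 2029 \left(-26679 + 37623\right) = 2029 \cdot 10944 = 22205376$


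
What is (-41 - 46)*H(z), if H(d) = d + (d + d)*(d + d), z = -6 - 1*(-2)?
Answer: -5220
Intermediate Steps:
z = -4 (z = -6 + 2 = -4)
H(d) = d + 4*d**2 (H(d) = d + (2*d)*(2*d) = d + 4*d**2)
(-41 - 46)*H(z) = (-41 - 46)*(-4*(1 + 4*(-4))) = -(-348)*(1 - 16) = -(-348)*(-15) = -87*60 = -5220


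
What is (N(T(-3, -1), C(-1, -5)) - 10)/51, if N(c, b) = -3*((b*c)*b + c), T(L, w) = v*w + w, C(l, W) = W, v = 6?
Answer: 536/51 ≈ 10.510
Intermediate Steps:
T(L, w) = 7*w (T(L, w) = 6*w + w = 7*w)
N(c, b) = -3*c - 3*c*b² (N(c, b) = -3*(c*b² + c) = -3*(c + c*b²) = -3*c - 3*c*b²)
(N(T(-3, -1), C(-1, -5)) - 10)/51 = (-3*7*(-1)*(1 + (-5)²) - 10)/51 = (-3*(-7)*(1 + 25) - 10)*(1/51) = (-3*(-7)*26 - 10)*(1/51) = (546 - 10)*(1/51) = 536*(1/51) = 536/51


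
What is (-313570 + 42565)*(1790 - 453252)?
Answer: 122348459310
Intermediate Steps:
(-313570 + 42565)*(1790 - 453252) = -271005*(-451462) = 122348459310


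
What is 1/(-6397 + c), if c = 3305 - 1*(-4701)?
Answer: 1/1609 ≈ 0.00062150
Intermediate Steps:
c = 8006 (c = 3305 + 4701 = 8006)
1/(-6397 + c) = 1/(-6397 + 8006) = 1/1609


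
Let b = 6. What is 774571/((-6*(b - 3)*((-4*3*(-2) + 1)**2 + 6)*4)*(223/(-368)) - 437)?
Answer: 5090038/178045 ≈ 28.589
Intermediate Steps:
774571/((-6*(b - 3)*((-4*3*(-2) + 1)**2 + 6)*4)*(223/(-368)) - 437) = 774571/((-6*(6 - 3)*((-4*3*(-2) + 1)**2 + 6)*4)*(223/(-368)) - 437) = 774571/((-18*((-12*(-2) + 1)**2 + 6)*4)*(223*(-1/368)) - 437) = 774571/((-18*((24 + 1)**2 + 6)*4)*(-223/368) - 437) = 774571/((-18*(25**2 + 6)*4)*(-223/368) - 437) = 774571/((-18*(625 + 6)*4)*(-223/368) - 437) = 774571/((-18*631*4)*(-223/368) - 437) = 774571/((-6*1893*4)*(-223/368) - 437) = 774571/(-11358*4*(-223/368) - 437) = 774571/(-45432*(-223/368) - 437) = 774571/(1266417/46 - 437) = 774571/(1246315/46) = 774571*(46/1246315) = 5090038/178045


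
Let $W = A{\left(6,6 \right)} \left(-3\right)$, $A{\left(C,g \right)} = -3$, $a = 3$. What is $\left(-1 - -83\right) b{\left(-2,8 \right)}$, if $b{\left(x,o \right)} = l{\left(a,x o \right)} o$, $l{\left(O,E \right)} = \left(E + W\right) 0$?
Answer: $0$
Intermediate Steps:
$W = 9$ ($W = \left(-3\right) \left(-3\right) = 9$)
$l{\left(O,E \right)} = 0$ ($l{\left(O,E \right)} = \left(E + 9\right) 0 = \left(9 + E\right) 0 = 0$)
$b{\left(x,o \right)} = 0$ ($b{\left(x,o \right)} = 0 o = 0$)
$\left(-1 - -83\right) b{\left(-2,8 \right)} = \left(-1 - -83\right) 0 = \left(-1 + 83\right) 0 = 82 \cdot 0 = 0$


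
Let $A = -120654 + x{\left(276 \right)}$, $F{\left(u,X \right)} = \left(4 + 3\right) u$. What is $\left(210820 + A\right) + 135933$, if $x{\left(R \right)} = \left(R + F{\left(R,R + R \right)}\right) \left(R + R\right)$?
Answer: $1444915$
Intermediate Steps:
$F{\left(u,X \right)} = 7 u$
$x{\left(R \right)} = 16 R^{2}$ ($x{\left(R \right)} = \left(R + 7 R\right) \left(R + R\right) = 8 R 2 R = 16 R^{2}$)
$A = 1098162$ ($A = -120654 + 16 \cdot 276^{2} = -120654 + 16 \cdot 76176 = -120654 + 1218816 = 1098162$)
$\left(210820 + A\right) + 135933 = \left(210820 + 1098162\right) + 135933 = 1308982 + 135933 = 1444915$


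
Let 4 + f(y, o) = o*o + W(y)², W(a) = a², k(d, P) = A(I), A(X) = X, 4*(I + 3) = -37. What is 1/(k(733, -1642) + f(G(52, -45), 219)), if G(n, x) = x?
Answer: 4/16594279 ≈ 2.4105e-7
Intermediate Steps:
I = -49/4 (I = -3 + (¼)*(-37) = -3 - 37/4 = -49/4 ≈ -12.250)
k(d, P) = -49/4
f(y, o) = -4 + o² + y⁴ (f(y, o) = -4 + (o*o + (y²)²) = -4 + (o² + y⁴) = -4 + o² + y⁴)
1/(k(733, -1642) + f(G(52, -45), 219)) = 1/(-49/4 + (-4 + 219² + (-45)⁴)) = 1/(-49/4 + (-4 + 47961 + 4100625)) = 1/(-49/4 + 4148582) = 1/(16594279/4) = 4/16594279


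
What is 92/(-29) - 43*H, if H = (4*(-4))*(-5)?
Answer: -99852/29 ≈ -3443.2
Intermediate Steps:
H = 80 (H = -16*(-5) = 80)
92/(-29) - 43*H = 92/(-29) - 43*80 = 92*(-1/29) - 3440 = -92/29 - 3440 = -99852/29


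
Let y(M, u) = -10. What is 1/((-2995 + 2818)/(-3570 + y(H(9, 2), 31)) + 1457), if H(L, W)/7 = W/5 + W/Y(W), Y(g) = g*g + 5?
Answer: 3580/5216237 ≈ 0.00068632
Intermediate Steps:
Y(g) = 5 + g² (Y(g) = g² + 5 = 5 + g²)
H(L, W) = 7*W/5 + 7*W/(5 + W²) (H(L, W) = 7*(W/5 + W/(5 + W²)) = 7*W/5 + 7*W/(5 + W²))
1/((-2995 + 2818)/(-3570 + y(H(9, 2), 31)) + 1457) = 1/((-2995 + 2818)/(-3570 - 10) + 1457) = 1/(-177/(-3580) + 1457) = 1/(-177*(-1/3580) + 1457) = 1/(177/3580 + 1457) = 1/(5216237/3580) = 3580/5216237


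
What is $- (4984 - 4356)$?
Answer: $-628$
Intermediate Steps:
$- (4984 - 4356) = \left(-1\right) 628 = -628$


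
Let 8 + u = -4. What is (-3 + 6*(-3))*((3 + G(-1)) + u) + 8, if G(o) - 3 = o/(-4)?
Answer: 515/4 ≈ 128.75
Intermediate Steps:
u = -12 (u = -8 - 4 = -12)
G(o) = 3 - o/4 (G(o) = 3 + o/(-4) = 3 + o*(-¼) = 3 - o/4)
(-3 + 6*(-3))*((3 + G(-1)) + u) + 8 = (-3 + 6*(-3))*((3 + (3 - ¼*(-1))) - 12) + 8 = (-3 - 18)*((3 + (3 + ¼)) - 12) + 8 = -21*((3 + 13/4) - 12) + 8 = -21*(25/4 - 12) + 8 = -21*(-23/4) + 8 = 483/4 + 8 = 515/4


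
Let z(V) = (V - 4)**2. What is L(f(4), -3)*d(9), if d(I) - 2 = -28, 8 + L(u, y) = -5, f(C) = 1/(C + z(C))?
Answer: 338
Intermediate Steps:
z(V) = (-4 + V)**2
f(C) = 1/(C + (-4 + C)**2)
L(u, y) = -13 (L(u, y) = -8 - 5 = -13)
d(I) = -26 (d(I) = 2 - 28 = -26)
L(f(4), -3)*d(9) = -13*(-26) = 338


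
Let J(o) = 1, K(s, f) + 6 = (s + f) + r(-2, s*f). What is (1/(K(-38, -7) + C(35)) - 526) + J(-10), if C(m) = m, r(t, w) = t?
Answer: -9451/18 ≈ -525.06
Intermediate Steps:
K(s, f) = -8 + f + s (K(s, f) = -6 + ((s + f) - 2) = -6 + ((f + s) - 2) = -6 + (-2 + f + s) = -8 + f + s)
(1/(K(-38, -7) + C(35)) - 526) + J(-10) = (1/((-8 - 7 - 38) + 35) - 526) + 1 = (1/(-53 + 35) - 526) + 1 = (1/(-18) - 526) + 1 = (-1/18 - 526) + 1 = -9469/18 + 1 = -9451/18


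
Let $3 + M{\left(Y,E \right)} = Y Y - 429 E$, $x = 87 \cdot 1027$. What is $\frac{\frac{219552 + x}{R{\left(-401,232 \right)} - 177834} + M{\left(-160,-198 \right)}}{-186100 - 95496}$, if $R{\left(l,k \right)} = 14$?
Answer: $- \frac{2807962297}{7153342960} \approx -0.39254$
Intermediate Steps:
$x = 89349$
$M{\left(Y,E \right)} = -3 + Y^{2} - 429 E$ ($M{\left(Y,E \right)} = -3 - \left(429 E - Y Y\right) = -3 - \left(- Y^{2} + 429 E\right) = -3 + Y^{2} - 429 E$)
$\frac{\frac{219552 + x}{R{\left(-401,232 \right)} - 177834} + M{\left(-160,-198 \right)}}{-186100 - 95496} = \frac{\frac{219552 + 89349}{14 - 177834} - \left(-84939 - 25600\right)}{-186100 - 95496} = \frac{\frac{308901}{-177820} + \left(-3 + 25600 + 84942\right)}{-281596} = \left(308901 \left(- \frac{1}{177820}\right) + 110539\right) \left(- \frac{1}{281596}\right) = \left(- \frac{308901}{177820} + 110539\right) \left(- \frac{1}{281596}\right) = \frac{19655736079}{177820} \left(- \frac{1}{281596}\right) = - \frac{2807962297}{7153342960}$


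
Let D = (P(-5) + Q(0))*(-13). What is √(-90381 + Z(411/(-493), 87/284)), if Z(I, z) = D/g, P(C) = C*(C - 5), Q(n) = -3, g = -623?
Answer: 8*I*√548111039/623 ≈ 300.63*I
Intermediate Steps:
P(C) = C*(-5 + C)
D = -611 (D = (-5*(-5 - 5) - 3)*(-13) = (-5*(-10) - 3)*(-13) = (50 - 3)*(-13) = 47*(-13) = -611)
Z(I, z) = 611/623 (Z(I, z) = -611/(-623) = -611*(-1/623) = 611/623)
√(-90381 + Z(411/(-493), 87/284)) = √(-90381 + 611/623) = √(-56306752/623) = 8*I*√548111039/623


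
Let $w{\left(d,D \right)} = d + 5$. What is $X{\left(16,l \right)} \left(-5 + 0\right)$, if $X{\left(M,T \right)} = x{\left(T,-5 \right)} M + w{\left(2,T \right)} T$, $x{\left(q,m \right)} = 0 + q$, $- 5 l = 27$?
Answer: $621$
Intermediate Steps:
$l = - \frac{27}{5}$ ($l = \left(- \frac{1}{5}\right) 27 = - \frac{27}{5} \approx -5.4$)
$w{\left(d,D \right)} = 5 + d$
$x{\left(q,m \right)} = q$
$X{\left(M,T \right)} = 7 T + M T$ ($X{\left(M,T \right)} = T M + \left(5 + 2\right) T = M T + 7 T = 7 T + M T$)
$X{\left(16,l \right)} \left(-5 + 0\right) = - \frac{27 \left(7 + 16\right)}{5} \left(-5 + 0\right) = \left(- \frac{27}{5}\right) 23 \left(-5\right) = \left(- \frac{621}{5}\right) \left(-5\right) = 621$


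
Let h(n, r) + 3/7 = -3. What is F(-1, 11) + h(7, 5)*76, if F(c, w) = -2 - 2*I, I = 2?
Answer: -1866/7 ≈ -266.57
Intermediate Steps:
h(n, r) = -24/7 (h(n, r) = -3/7 - 3 = -24/7)
F(c, w) = -6 (F(c, w) = -2 - 2*2 = -2 - 4 = -6)
F(-1, 11) + h(7, 5)*76 = -6 - 24/7*76 = -6 - 1824/7 = -1866/7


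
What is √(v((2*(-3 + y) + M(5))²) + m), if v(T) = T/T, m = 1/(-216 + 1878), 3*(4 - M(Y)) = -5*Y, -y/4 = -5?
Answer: √2763906/1662 ≈ 1.0003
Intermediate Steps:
y = 20 (y = -4*(-5) = 20)
M(Y) = 4 + 5*Y/3 (M(Y) = 4 - (-5)*Y/3 = 4 + 5*Y/3)
m = 1/1662 ≈ 0.00060168
v(T) = 1
√(v((2*(-3 + y) + M(5))²) + m) = √(1 + 1/1662) = √(1663/1662) = √2763906/1662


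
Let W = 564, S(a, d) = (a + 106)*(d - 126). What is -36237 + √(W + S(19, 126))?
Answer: -36237 + 2*√141 ≈ -36213.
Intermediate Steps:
S(a, d) = (-126 + d)*(106 + a) (S(a, d) = (106 + a)*(-126 + d) = (-126 + d)*(106 + a))
-36237 + √(W + S(19, 126)) = -36237 + √(564 + (-13356 - 126*19 + 106*126 + 19*126)) = -36237 + √(564 + (-13356 - 2394 + 13356 + 2394)) = -36237 + √(564 + 0) = -36237 + √564 = -36237 + 2*√141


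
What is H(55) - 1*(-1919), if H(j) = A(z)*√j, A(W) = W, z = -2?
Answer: 1919 - 2*√55 ≈ 1904.2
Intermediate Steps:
H(j) = -2*√j
H(55) - 1*(-1919) = -2*√55 - 1*(-1919) = -2*√55 + 1919 = 1919 - 2*√55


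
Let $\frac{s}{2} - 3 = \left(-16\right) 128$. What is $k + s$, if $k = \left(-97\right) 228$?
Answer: $-26206$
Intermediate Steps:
$s = -4090$ ($s = 6 + 2 \left(\left(-16\right) 128\right) = 6 + 2 \left(-2048\right) = 6 - 4096 = -4090$)
$k = -22116$
$k + s = -22116 - 4090 = -26206$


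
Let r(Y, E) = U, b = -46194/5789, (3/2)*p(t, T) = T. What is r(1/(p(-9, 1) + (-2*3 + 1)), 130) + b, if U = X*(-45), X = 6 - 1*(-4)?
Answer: -2651244/5789 ≈ -457.98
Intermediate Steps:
p(t, T) = 2*T/3
X = 10 (X = 6 + 4 = 10)
b = -46194/5789 (b = -46194*1/5789 = -46194/5789 ≈ -7.9796)
U = -450 (U = 10*(-45) = -450)
r(Y, E) = -450
r(1/(p(-9, 1) + (-2*3 + 1)), 130) + b = -450 - 46194/5789 = -2651244/5789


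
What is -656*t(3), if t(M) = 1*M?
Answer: -1968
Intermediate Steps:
t(M) = M
-656*t(3) = -656*3 = -1968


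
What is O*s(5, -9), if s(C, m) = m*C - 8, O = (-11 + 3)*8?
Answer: 3392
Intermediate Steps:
O = -64 (O = -8*8 = -64)
s(C, m) = -8 + C*m (s(C, m) = C*m - 8 = -8 + C*m)
O*s(5, -9) = -64*(-8 + 5*(-9)) = -64*(-8 - 45) = -64*(-53) = 3392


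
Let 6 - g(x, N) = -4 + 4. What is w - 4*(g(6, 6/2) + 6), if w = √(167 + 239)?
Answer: -48 + √406 ≈ -27.851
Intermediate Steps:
g(x, N) = 6 (g(x, N) = 6 - (-4 + 4) = 6 - 1*0 = 6 + 0 = 6)
w = √406 ≈ 20.149
w - 4*(g(6, 6/2) + 6) = √406 - 4*(6 + 6) = √406 - 4*12 = √406 - 48 = -48 + √406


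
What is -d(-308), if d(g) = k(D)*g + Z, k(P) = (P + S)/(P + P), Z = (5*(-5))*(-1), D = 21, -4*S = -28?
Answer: 541/3 ≈ 180.33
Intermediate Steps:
S = 7 (S = -¼*(-28) = 7)
Z = 25 (Z = -25*(-1) = 25)
k(P) = (7 + P)/(2*P) (k(P) = (P + 7)/(P + P) = (7 + P)/((2*P)) = (7 + P)*(1/(2*P)) = (7 + P)/(2*P))
d(g) = 25 + 2*g/3 (d(g) = ((½)*(7 + 21)/21)*g + 25 = ((½)*(1/21)*28)*g + 25 = 2*g/3 + 25 = 25 + 2*g/3)
-d(-308) = -(25 + (⅔)*(-308)) = -(25 - 616/3) = -1*(-541/3) = 541/3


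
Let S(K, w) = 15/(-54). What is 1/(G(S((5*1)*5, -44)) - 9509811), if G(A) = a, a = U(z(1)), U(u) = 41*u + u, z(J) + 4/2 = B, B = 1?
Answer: -1/9509853 ≈ -1.0515e-7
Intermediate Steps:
z(J) = -1 (z(J) = -2 + 1 = -1)
S(K, w) = -5/18 (S(K, w) = 15*(-1/54) = -5/18)
U(u) = 42*u
a = -42 (a = 42*(-1) = -42)
G(A) = -42
1/(G(S((5*1)*5, -44)) - 9509811) = 1/(-42 - 9509811) = 1/(-9509853) = -1/9509853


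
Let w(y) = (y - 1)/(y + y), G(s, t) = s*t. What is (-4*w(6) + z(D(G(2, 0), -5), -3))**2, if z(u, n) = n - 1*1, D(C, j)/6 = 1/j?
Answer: 289/9 ≈ 32.111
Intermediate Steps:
D(C, j) = 6/j
w(y) = (-1 + y)/(2*y) (w(y) = (-1 + y)/((2*y)) = (-1 + y)*(1/(2*y)) = (-1 + y)/(2*y))
z(u, n) = -1 + n (z(u, n) = n - 1 = -1 + n)
(-4*w(6) + z(D(G(2, 0), -5), -3))**2 = (-2*(-1 + 6)/6 + (-1 - 3))**2 = (-2*5/6 - 4)**2 = (-4*5/12 - 4)**2 = (-5/3 - 4)**2 = (-17/3)**2 = 289/9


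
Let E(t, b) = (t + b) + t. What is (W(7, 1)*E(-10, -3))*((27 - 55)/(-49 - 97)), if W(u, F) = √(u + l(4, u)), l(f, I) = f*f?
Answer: -322*√23/73 ≈ -21.154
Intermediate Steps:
l(f, I) = f²
E(t, b) = b + 2*t (E(t, b) = (b + t) + t = b + 2*t)
W(u, F) = √(16 + u) (W(u, F) = √(u + 4²) = √(u + 16) = √(16 + u))
(W(7, 1)*E(-10, -3))*((27 - 55)/(-49 - 97)) = (√(16 + 7)*(-3 + 2*(-10)))*((27 - 55)/(-49 - 97)) = (√23*(-3 - 20))*(-28/(-146)) = (√23*(-23))*(-28*(-1/146)) = -23*√23*(14/73) = -322*√23/73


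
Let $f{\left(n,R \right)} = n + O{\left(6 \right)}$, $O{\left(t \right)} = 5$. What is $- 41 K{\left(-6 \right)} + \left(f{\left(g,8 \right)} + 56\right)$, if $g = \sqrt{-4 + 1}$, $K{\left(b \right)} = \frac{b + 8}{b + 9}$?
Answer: $\frac{101}{3} + i \sqrt{3} \approx 33.667 + 1.732 i$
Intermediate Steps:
$K{\left(b \right)} = \frac{8 + b}{9 + b}$
$g = i \sqrt{3}$ ($g = \sqrt{-3} = i \sqrt{3} \approx 1.732 i$)
$f{\left(n,R \right)} = 5 + n$ ($f{\left(n,R \right)} = n + 5 = 5 + n$)
$- 41 K{\left(-6 \right)} + \left(f{\left(g,8 \right)} + 56\right) = - 41 \frac{8 - 6}{9 - 6} + \left(\left(5 + i \sqrt{3}\right) + 56\right) = - 41 \cdot \frac{1}{3} \cdot 2 + \left(61 + i \sqrt{3}\right) = \left(-41\right) \frac{2}{3} + \left(61 + i \sqrt{3}\right) = - \frac{82}{3} + \left(61 + i \sqrt{3}\right) = \frac{101}{3} + i \sqrt{3}$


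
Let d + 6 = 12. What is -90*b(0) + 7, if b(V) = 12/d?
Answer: -173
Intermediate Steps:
d = 6 (d = -6 + 12 = 6)
b(V) = 2 (b(V) = 12/6 = 12*(1/6) = 2)
-90*b(0) + 7 = -90*2 + 7 = -180 + 7 = -173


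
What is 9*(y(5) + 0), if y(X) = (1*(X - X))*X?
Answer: 0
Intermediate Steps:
y(X) = 0 (y(X) = (1*0)*X = 0*X = 0)
9*(y(5) + 0) = 9*(0 + 0) = 9*0 = 0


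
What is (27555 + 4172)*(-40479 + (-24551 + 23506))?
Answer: -1317431948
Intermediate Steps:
(27555 + 4172)*(-40479 + (-24551 + 23506)) = 31727*(-40479 - 1045) = 31727*(-41524) = -1317431948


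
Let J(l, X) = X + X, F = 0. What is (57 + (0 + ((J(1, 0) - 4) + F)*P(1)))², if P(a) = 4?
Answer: 1681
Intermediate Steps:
J(l, X) = 2*X
(57 + (0 + ((J(1, 0) - 4) + F)*P(1)))² = (57 + (0 + ((2*0 - 4) + 0)*4))² = (57 + (0 + ((0 - 4) + 0)*4))² = (57 + (0 + (-4 + 0)*4))² = (57 + (0 - 4*4))² = (57 + (0 - 16))² = (57 - 16)² = 41² = 1681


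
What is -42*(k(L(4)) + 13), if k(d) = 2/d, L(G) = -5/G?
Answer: -2394/5 ≈ -478.80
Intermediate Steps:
-42*(k(L(4)) + 13) = -42*(2/((-5/4)) + 13) = -42*(2/((-5*1/4)) + 13) = -42*(2/(-5/4) + 13) = -42*(2*(-4/5) + 13) = -42*(-8/5 + 13) = -42*57/5 = -2394/5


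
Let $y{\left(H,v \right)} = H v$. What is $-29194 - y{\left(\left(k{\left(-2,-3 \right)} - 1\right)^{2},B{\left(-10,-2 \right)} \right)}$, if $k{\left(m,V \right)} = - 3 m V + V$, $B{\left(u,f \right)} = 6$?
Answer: $-32098$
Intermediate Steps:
$k{\left(m,V \right)} = V - 3 V m$ ($k{\left(m,V \right)} = - 3 V m + V = V - 3 V m$)
$-29194 - y{\left(\left(k{\left(-2,-3 \right)} - 1\right)^{2},B{\left(-10,-2 \right)} \right)} = -29194 - \left(- 3 \left(1 - -6\right) - 1\right)^{2} \cdot 6 = -29194 - \left(- 3 \left(1 + 6\right) - 1\right)^{2} \cdot 6 = -29194 - \left(\left(-3\right) 7 - 1\right)^{2} \cdot 6 = -29194 - \left(-21 - 1\right)^{2} \cdot 6 = -29194 - \left(-22\right)^{2} \cdot 6 = -29194 - 484 \cdot 6 = -29194 - 2904 = -32098$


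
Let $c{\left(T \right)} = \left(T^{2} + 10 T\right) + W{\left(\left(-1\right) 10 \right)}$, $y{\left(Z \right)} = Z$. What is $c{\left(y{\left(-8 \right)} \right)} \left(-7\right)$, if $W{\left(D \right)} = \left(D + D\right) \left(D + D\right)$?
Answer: $-2688$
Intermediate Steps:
$W{\left(D \right)} = 4 D^{2}$ ($W{\left(D \right)} = 2 D 2 D = 4 D^{2}$)
$c{\left(T \right)} = 400 + T^{2} + 10 T$ ($c{\left(T \right)} = \left(T^{2} + 10 T\right) + 4 \left(\left(-1\right) 10\right)^{2} = \left(T^{2} + 10 T\right) + 4 \left(-10\right)^{2} = \left(T^{2} + 10 T\right) + 4 \cdot 100 = \left(T^{2} + 10 T\right) + 400 = 400 + T^{2} + 10 T$)
$c{\left(y{\left(-8 \right)} \right)} \left(-7\right) = \left(400 + \left(-8\right)^{2} + 10 \left(-8\right)\right) \left(-7\right) = \left(400 + 64 - 80\right) \left(-7\right) = 384 \left(-7\right) = -2688$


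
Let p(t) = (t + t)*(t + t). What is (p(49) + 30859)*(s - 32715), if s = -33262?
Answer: -2669627351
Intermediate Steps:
p(t) = 4*t² (p(t) = (2*t)*(2*t) = 4*t²)
(p(49) + 30859)*(s - 32715) = (4*49² + 30859)*(-33262 - 32715) = (4*2401 + 30859)*(-65977) = (9604 + 30859)*(-65977) = 40463*(-65977) = -2669627351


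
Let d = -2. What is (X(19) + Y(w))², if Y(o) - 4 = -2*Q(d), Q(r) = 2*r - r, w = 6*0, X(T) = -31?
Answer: 529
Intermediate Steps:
w = 0
Q(r) = r
Y(o) = 8 (Y(o) = 4 - 2*(-2) = 4 + 4 = 8)
(X(19) + Y(w))² = (-31 + 8)² = (-23)² = 529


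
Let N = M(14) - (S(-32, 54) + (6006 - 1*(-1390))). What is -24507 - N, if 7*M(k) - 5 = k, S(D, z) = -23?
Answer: -119957/7 ≈ -17137.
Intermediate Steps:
M(k) = 5/7 + k/7
N = -51592/7 (N = (5/7 + (⅐)*14) - (-23 + (6006 - 1*(-1390))) = (5/7 + 2) - (-23 + (6006 + 1390)) = 19/7 - (-23 + 7396) = 19/7 - 1*7373 = 19/7 - 7373 = -51592/7 ≈ -7370.3)
-24507 - N = -24507 - 1*(-51592/7) = -24507 + 51592/7 = -119957/7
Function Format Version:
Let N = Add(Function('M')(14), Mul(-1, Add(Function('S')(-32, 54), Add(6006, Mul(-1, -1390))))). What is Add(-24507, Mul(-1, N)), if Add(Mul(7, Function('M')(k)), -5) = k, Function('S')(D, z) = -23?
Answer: Rational(-119957, 7) ≈ -17137.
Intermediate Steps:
Function('M')(k) = Add(Rational(5, 7), Mul(Rational(1, 7), k))
N = Rational(-51592, 7) (N = Add(Add(Rational(5, 7), Mul(Rational(1, 7), 14)), Mul(-1, Add(-23, Add(6006, Mul(-1, -1390))))) = Add(Add(Rational(5, 7), 2), Mul(-1, Add(-23, Add(6006, 1390)))) = Add(Rational(19, 7), Mul(-1, Add(-23, 7396))) = Add(Rational(19, 7), Mul(-1, 7373)) = Add(Rational(19, 7), -7373) = Rational(-51592, 7) ≈ -7370.3)
Add(-24507, Mul(-1, N)) = Add(-24507, Mul(-1, Rational(-51592, 7))) = Add(-24507, Rational(51592, 7)) = Rational(-119957, 7)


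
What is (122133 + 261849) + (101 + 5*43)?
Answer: 384298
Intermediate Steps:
(122133 + 261849) + (101 + 5*43) = 383982 + (101 + 215) = 383982 + 316 = 384298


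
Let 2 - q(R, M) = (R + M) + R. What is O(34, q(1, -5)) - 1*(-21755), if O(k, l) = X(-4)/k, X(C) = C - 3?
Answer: 739663/34 ≈ 21755.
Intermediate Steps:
X(C) = -3 + C
q(R, M) = 2 - M - 2*R (q(R, M) = 2 - ((R + M) + R) = 2 - ((M + R) + R) = 2 - (M + 2*R) = 2 + (-M - 2*R) = 2 - M - 2*R)
O(k, l) = -7/k (O(k, l) = (-3 - 4)/k = -7/k)
O(34, q(1, -5)) - 1*(-21755) = -7/34 - 1*(-21755) = -7*1/34 + 21755 = -7/34 + 21755 = 739663/34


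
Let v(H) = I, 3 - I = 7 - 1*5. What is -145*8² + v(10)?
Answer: -9279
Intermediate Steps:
I = 1 (I = 3 - (7 - 1*5) = 3 - (7 - 5) = 3 - 1*2 = 3 - 2 = 1)
v(H) = 1
-145*8² + v(10) = -145*8² + 1 = -145*64 + 1 = -9280 + 1 = -9279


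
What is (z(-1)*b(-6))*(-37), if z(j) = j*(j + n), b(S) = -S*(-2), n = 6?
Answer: -2220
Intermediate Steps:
b(S) = 2*S
z(j) = j*(6 + j) (z(j) = j*(j + 6) = j*(6 + j))
(z(-1)*b(-6))*(-37) = ((-(6 - 1))*(2*(-6)))*(-37) = (-1*5*(-12))*(-37) = -5*(-12)*(-37) = 60*(-37) = -2220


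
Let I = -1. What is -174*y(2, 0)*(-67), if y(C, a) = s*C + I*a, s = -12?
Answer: -279792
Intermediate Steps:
y(C, a) = -a - 12*C (y(C, a) = -12*C - a = -a - 12*C)
-174*y(2, 0)*(-67) = -174*(-1*0 - 12*2)*(-67) = -174*(0 - 24)*(-67) = -174*(-24)*(-67) = 4176*(-67) = -279792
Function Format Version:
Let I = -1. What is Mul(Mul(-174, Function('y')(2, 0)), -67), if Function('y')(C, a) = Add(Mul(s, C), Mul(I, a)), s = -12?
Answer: -279792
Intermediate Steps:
Function('y')(C, a) = Add(Mul(-1, a), Mul(-12, C)) (Function('y')(C, a) = Add(Mul(-12, C), Mul(-1, a)) = Add(Mul(-1, a), Mul(-12, C)))
Mul(Mul(-174, Function('y')(2, 0)), -67) = Mul(Mul(-174, Add(Mul(-1, 0), Mul(-12, 2))), -67) = Mul(Mul(-174, Add(0, -24)), -67) = Mul(Mul(-174, -24), -67) = Mul(4176, -67) = -279792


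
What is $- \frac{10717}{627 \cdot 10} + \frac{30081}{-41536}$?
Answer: $- \frac{28806781}{11837760} \approx -2.4335$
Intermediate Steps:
$- \frac{10717}{627 \cdot 10} + \frac{30081}{-41536} = - \frac{10717}{6270} + 30081 \left(- \frac{1}{41536}\right) = \left(-10717\right) \frac{1}{6270} - \frac{30081}{41536} = - \frac{10717}{6270} - \frac{30081}{41536} = - \frac{28806781}{11837760}$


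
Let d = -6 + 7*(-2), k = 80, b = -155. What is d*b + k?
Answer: 3180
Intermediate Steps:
d = -20 (d = -6 - 14 = -20)
d*b + k = -20*(-155) + 80 = 3100 + 80 = 3180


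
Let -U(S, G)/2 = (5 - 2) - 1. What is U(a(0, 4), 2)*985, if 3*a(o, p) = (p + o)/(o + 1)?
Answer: -3940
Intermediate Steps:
a(o, p) = (o + p)/(3*(1 + o)) (a(o, p) = ((p + o)/(o + 1))/3 = ((o + p)/(1 + o))/3 = (o + p)/(3*(1 + o)))
U(S, G) = -4 (U(S, G) = -2*((5 - 2) - 1) = -2*(3 - 1) = -2*2 = -4)
U(a(0, 4), 2)*985 = -4*985 = -3940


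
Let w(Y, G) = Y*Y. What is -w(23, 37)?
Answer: -529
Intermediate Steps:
w(Y, G) = Y**2
-w(23, 37) = -1*23**2 = -1*529 = -529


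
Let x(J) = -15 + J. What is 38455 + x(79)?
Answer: 38519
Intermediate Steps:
38455 + x(79) = 38455 + (-15 + 79) = 38455 + 64 = 38519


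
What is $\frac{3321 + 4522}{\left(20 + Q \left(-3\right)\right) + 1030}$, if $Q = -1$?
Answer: $\frac{7843}{1053} \approx 7.4482$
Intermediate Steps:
$\frac{3321 + 4522}{\left(20 + Q \left(-3\right)\right) + 1030} = \frac{3321 + 4522}{\left(20 - -3\right) + 1030} = \frac{7843}{\left(20 + 3\right) + 1030} = \frac{7843}{23 + 1030} = \frac{7843}{1053}$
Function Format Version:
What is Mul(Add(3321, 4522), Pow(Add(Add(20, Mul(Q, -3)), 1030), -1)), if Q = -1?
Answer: Rational(7843, 1053) ≈ 7.4482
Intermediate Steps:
Mul(Add(3321, 4522), Pow(Add(Add(20, Mul(Q, -3)), 1030), -1)) = Mul(Add(3321, 4522), Pow(Add(Add(20, Mul(-1, -3)), 1030), -1)) = Mul(7843, Pow(Add(Add(20, 3), 1030), -1)) = Mul(7843, Pow(Add(23, 1030), -1)) = Mul(7843, Pow(1053, -1)) = Mul(7843, Rational(1, 1053)) = Rational(7843, 1053)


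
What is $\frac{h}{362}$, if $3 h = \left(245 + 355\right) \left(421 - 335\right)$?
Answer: $\frac{8600}{181} \approx 47.514$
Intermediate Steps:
$h = 17200$ ($h = \frac{\left(245 + 355\right) \left(421 - 335\right)}{3} = \frac{600 \cdot 86}{3} = \frac{1}{3} \cdot 51600 = 17200$)
$\frac{h}{362} = \frac{17200}{362} = 17200 \cdot \frac{1}{362} = \frac{8600}{181}$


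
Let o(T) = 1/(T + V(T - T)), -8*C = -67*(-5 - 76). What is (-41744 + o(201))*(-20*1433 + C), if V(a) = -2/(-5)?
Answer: 519273215659/424 ≈ 1.2247e+9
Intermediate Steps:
V(a) = ⅖ (V(a) = -2*(-⅕) = ⅖)
C = -5427/8 (C = -(-67)*(-5 - 76)/8 = -(-67)*(-81)/8 = -⅛*5427 = -5427/8 ≈ -678.38)
o(T) = 1/(⅖ + T) (o(T) = 1/(T + ⅖) = 1/(⅖ + T))
(-41744 + o(201))*(-20*1433 + C) = (-41744 + 5/(2 + 5*201))*(-20*1433 - 5427/8) = (-41744 + 5/(2 + 1005))*(-28660 - 5427/8) = (-41744 + 5/1007)*(-234707/8) = -42036203/1007*(-234707/8) = 519273215659/424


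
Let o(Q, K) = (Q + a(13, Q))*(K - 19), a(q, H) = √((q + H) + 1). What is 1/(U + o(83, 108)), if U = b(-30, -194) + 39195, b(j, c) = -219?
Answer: 46363/2148759432 - 89*√97/2148759432 ≈ 2.1169e-5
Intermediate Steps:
a(q, H) = √(1 + H + q) (a(q, H) = √((H + q) + 1) = √(1 + H + q))
o(Q, K) = (-19 + K)*(Q + √(14 + Q)) (o(Q, K) = (Q + √(1 + Q + 13))*(K - 19) = (Q + √(14 + Q))*(-19 + K) = (-19 + K)*(Q + √(14 + Q)))
U = 38976 (U = -219 + 39195 = 38976)
1/(U + o(83, 108)) = 1/(38976 + (-19*83 - 19*√(14 + 83) + 108*83 + 108*√(14 + 83))) = 1/(38976 + (-1577 - 19*√97 + 8964 + 108*√97)) = 1/(38976 + (7387 + 89*√97)) = 1/(46363 + 89*√97)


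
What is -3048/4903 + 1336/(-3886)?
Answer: -9197468/9526529 ≈ -0.96546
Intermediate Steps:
-3048/4903 + 1336/(-3886) = -3048*1/4903 + 1336*(-1/3886) = -3048/4903 - 668/1943 = -9197468/9526529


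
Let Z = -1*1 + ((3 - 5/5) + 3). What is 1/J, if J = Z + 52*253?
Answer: 1/13160 ≈ 7.5988e-5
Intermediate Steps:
Z = 4 (Z = -1 + ((3 - 5*1/5) + 3) = -1 + ((3 - 1) + 3) = -1 + (2 + 3) = -1 + 5 = 4)
J = 13160 (J = 4 + 52*253 = 4 + 13156 = 13160)
1/J = 1/13160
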